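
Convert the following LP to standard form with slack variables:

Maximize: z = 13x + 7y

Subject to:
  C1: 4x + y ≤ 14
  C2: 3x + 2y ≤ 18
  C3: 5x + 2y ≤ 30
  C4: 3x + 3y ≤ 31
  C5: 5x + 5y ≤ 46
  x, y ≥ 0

max z = 13x + 7y

s.t.
  4x + y + s1 = 14
  3x + 2y + s2 = 18
  5x + 2y + s3 = 30
  3x + 3y + s4 = 31
  5x + 5y + s5 = 46
  x, y, s1, s2, s3, s4, s5 ≥ 0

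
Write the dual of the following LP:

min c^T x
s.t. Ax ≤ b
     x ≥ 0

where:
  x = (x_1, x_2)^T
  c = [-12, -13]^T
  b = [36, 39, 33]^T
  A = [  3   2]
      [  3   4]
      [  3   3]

Primal min cᵀx s.t. Ax ≤ b, x ≥ 0  →  Dual max −bᵀy s.t. Aᵀy ≥ −c, y ≥ 0.

Maximize: z = -36y1 - 39y2 - 33y3

Subject to:
  3y1 + 3y2 + 3y3 ≥ 12
  2y1 + 4y2 + 3y3 ≥ 13
  y1, y2, y3 ≥ 0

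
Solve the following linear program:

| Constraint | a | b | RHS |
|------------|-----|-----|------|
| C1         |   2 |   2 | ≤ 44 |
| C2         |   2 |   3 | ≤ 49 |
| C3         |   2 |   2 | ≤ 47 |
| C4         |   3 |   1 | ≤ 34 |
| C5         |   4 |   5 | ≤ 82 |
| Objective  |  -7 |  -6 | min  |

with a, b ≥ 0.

Evaluate the objective at each vertex of the feasible region:
  z(0, 0) = 0
  z(11.33, 0) = -79.33
  z(8, 10) = -116  ←
  z(0.5, 16) = -99.5
  z(0, 16.33) = -98
The minimum is at a = 8, b = 10.

a = 8, b = 10, z = -116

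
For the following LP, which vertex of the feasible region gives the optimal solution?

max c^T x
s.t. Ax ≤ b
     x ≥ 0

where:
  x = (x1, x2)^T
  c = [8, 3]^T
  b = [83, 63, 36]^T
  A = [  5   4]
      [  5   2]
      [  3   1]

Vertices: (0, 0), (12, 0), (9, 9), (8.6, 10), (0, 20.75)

Evaluate the objective at each vertex of the feasible region:
  z(0, 0) = 0
  z(12, 0) = 96
  z(9, 9) = 99  ←
  z(8.6, 10) = 98.8
  z(0, 20.75) = 62.25
The maximum is at x1 = 9, x2 = 9.

(9, 9)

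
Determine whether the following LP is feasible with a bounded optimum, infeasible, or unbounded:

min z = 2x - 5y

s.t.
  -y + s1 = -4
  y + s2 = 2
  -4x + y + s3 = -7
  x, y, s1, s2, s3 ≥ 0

Infeasible (no feasible solution exists)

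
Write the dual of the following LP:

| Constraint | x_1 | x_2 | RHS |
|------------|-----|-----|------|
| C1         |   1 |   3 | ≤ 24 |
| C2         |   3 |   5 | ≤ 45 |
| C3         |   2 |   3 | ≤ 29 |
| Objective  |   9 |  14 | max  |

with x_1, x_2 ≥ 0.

Primal max cᵀx s.t. Ax ≤ b, x ≥ 0  →  Dual min bᵀy s.t. Aᵀy ≥ c, y ≥ 0.

Minimize: z = 24y1 + 45y2 + 29y3

Subject to:
  y1 + 3y2 + 2y3 ≥ 9
  3y1 + 5y2 + 3y3 ≥ 14
  y1, y2, y3 ≥ 0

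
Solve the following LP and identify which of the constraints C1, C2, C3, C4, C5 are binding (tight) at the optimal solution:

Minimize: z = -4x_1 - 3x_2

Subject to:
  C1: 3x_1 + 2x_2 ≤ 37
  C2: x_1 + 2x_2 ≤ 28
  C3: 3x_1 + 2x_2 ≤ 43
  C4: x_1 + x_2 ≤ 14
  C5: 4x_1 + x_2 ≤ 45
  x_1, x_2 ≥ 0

At x_1 = 9, x_2 = 5, compute slack b - a·x for each constraint:
  C1: 37 − 37 = 0  (binding)
  C2: 28 − 19 = 9  (slack)
  C3: 43 − 37 = 6  (slack)
  C4: 14 − 14 = 0  (binding)
  C5: 45 − 41 = 4  (slack)

Optimal: x_1 = 9, x_2 = 5
Binding: C1, C4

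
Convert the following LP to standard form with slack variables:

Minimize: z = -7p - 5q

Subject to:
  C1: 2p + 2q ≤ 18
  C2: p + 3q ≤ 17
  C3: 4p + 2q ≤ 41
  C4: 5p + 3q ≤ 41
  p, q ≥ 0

min z = -7p - 5q

s.t.
  2p + 2q + s1 = 18
  p + 3q + s2 = 17
  4p + 2q + s3 = 41
  5p + 3q + s4 = 41
  p, q, s1, s2, s3, s4 ≥ 0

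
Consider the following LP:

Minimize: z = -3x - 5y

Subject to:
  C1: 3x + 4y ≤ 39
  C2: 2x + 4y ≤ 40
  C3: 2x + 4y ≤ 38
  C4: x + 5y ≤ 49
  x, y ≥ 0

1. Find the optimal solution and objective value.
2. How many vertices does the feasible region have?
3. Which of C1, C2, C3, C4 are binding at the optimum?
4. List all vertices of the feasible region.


1. x = 1, y = 9, z = -48
2. 4
3. C1, C3
4. (0, 0), (13, 0), (1, 9), (0, 9.5)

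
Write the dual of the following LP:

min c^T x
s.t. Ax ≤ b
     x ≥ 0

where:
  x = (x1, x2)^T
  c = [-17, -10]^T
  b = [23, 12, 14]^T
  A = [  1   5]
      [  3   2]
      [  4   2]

Primal min cᵀx s.t. Ax ≤ b, x ≥ 0  →  Dual max −bᵀy s.t. Aᵀy ≥ −c, y ≥ 0.

Maximize: z = -23y1 - 12y2 - 14y3

Subject to:
  y1 + 3y2 + 4y3 ≥ 17
  5y1 + 2y2 + 2y3 ≥ 10
  y1, y2, y3 ≥ 0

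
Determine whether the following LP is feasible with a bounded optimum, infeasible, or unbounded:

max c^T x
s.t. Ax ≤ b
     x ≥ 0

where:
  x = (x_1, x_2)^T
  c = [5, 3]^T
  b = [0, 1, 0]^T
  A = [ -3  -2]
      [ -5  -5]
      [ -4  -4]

Unbounded (objective can increase without bound)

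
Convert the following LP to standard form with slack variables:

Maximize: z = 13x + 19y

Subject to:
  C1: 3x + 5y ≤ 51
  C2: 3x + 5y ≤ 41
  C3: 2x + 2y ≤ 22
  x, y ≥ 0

max z = 13x + 19y

s.t.
  3x + 5y + s1 = 51
  3x + 5y + s2 = 41
  2x + 2y + s3 = 22
  x, y, s1, s2, s3 ≥ 0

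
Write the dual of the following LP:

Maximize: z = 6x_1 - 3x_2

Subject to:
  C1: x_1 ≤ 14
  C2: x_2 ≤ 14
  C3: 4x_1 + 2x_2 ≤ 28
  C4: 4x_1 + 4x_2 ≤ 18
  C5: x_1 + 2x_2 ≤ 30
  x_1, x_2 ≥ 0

Primal max cᵀx s.t. Ax ≤ b, x ≥ 0  →  Dual min bᵀy s.t. Aᵀy ≥ c, y ≥ 0.

Minimize: z = 14y1 + 14y2 + 28y3 + 18y4 + 30y5

Subject to:
  y1 + 4y3 + 4y4 + y5 ≥ 6
  y2 + 2y3 + 4y4 + 2y5 ≥ -3
  y1, y2, y3, y4, y5 ≥ 0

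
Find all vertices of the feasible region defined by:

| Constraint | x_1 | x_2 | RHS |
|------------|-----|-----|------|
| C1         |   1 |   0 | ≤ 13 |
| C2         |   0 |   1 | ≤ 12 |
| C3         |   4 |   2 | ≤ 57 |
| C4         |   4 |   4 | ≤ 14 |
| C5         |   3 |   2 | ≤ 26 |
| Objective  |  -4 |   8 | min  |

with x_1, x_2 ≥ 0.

(0, 0), (3.5, 0), (0, 3.5)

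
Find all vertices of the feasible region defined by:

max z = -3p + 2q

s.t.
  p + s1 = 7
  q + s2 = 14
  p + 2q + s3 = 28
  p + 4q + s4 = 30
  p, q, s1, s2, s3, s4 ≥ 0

(0, 0), (7, 0), (7, 5.75), (0, 7.5)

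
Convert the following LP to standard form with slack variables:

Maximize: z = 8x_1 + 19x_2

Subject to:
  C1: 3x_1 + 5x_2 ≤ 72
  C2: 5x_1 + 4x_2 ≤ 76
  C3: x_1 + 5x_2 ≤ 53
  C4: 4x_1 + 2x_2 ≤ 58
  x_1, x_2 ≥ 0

max z = 8x_1 + 19x_2

s.t.
  3x_1 + 5x_2 + s1 = 72
  5x_1 + 4x_2 + s2 = 76
  x_1 + 5x_2 + s3 = 53
  4x_1 + 2x_2 + s4 = 58
  x_1, x_2, s1, s2, s3, s4 ≥ 0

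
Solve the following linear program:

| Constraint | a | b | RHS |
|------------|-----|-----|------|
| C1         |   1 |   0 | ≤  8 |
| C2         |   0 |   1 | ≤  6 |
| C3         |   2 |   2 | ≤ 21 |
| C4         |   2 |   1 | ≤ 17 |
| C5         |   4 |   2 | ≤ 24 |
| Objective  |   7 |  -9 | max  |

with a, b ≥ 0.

Evaluate the objective at each vertex of the feasible region:
  z(0, 0) = 0
  z(6, 0) = 42  ←
  z(3, 6) = -33
  z(0, 6) = -54
The maximum is at a = 6, b = 0.

a = 6, b = 0, z = 42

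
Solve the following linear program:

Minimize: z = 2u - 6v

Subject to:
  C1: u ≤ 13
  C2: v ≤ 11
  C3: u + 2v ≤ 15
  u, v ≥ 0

Evaluate the objective at each vertex of the feasible region:
  z(0, 0) = 0
  z(13, 0) = 26
  z(13, 1) = 20
  z(0, 7.5) = -45  ←
The minimum is at u = 0, v = 7.5.

u = 0, v = 7.5, z = -45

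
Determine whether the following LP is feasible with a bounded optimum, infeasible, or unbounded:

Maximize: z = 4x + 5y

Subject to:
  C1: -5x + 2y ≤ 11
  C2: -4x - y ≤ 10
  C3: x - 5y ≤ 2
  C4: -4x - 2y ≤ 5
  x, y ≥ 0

Unbounded (objective can increase without bound)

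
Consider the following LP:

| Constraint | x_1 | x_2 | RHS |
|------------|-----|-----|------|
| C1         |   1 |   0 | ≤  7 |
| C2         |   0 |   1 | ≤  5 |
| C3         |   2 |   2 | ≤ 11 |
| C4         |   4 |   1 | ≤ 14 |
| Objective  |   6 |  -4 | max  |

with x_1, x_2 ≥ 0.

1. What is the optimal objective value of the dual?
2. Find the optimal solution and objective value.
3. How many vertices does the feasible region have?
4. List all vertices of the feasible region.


1. 21
2. x_1 = 3.5, x_2 = 0, z = 21
3. 5
4. (0, 0), (3.5, 0), (2.833, 2.667), (0.5, 5), (0, 5)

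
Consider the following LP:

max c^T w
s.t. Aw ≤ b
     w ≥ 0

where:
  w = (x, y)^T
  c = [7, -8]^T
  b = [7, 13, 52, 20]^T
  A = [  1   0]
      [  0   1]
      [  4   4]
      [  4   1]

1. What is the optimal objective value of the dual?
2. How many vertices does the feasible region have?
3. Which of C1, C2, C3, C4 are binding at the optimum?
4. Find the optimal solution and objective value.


1. 35
2. 4
3. C4
4. x = 5, y = 0, z = 35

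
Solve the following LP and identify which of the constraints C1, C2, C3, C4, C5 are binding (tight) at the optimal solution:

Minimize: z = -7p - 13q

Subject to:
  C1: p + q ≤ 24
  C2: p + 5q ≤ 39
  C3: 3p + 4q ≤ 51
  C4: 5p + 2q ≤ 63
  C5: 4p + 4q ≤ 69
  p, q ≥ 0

At p = 9, q = 6, compute slack b - a·x for each constraint:
  C1: 24 − 15 = 9  (slack)
  C2: 39 − 39 = 0  (binding)
  C3: 51 − 51 = 0  (binding)
  C4: 63 − 57 = 6  (slack)
  C5: 69 − 60 = 9  (slack)

Optimal: p = 9, q = 6
Binding: C2, C3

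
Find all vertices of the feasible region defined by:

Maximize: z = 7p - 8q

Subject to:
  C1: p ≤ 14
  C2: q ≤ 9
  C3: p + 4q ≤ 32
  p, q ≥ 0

(0, 0), (14, 0), (14, 4.5), (0, 8)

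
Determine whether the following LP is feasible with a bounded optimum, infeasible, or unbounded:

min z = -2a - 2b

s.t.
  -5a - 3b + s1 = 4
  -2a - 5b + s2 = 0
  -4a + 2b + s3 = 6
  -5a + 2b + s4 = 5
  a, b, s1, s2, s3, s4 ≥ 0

Unbounded (objective can decrease without bound)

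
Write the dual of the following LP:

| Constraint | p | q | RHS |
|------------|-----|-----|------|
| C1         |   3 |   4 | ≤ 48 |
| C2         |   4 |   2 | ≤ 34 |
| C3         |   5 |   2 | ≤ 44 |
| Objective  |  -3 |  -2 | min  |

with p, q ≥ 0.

Primal min cᵀx s.t. Ax ≤ b, x ≥ 0  →  Dual max −bᵀy s.t. Aᵀy ≥ −c, y ≥ 0.

Maximize: z = -48y1 - 34y2 - 44y3

Subject to:
  3y1 + 4y2 + 5y3 ≥ 3
  4y1 + 2y2 + 2y3 ≥ 2
  y1, y2, y3 ≥ 0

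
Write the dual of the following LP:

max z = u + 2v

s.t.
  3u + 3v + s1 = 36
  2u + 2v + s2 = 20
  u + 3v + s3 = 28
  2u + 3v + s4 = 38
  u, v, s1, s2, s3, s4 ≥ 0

Primal max cᵀx s.t. Ax ≤ b, x ≥ 0  →  Dual min bᵀy s.t. Aᵀy ≥ c, y ≥ 0.

Minimize: z = 36y1 + 20y2 + 28y3 + 38y4

Subject to:
  3y1 + 2y2 + y3 + 2y4 ≥ 1
  3y1 + 2y2 + 3y3 + 3y4 ≥ 2
  y1, y2, y3, y4 ≥ 0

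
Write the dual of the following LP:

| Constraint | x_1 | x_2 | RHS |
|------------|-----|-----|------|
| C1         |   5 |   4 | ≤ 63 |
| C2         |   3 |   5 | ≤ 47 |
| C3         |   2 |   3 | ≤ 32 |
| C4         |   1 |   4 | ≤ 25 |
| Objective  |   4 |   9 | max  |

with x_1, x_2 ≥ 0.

Primal max cᵀx s.t. Ax ≤ b, x ≥ 0  →  Dual min bᵀy s.t. Aᵀy ≥ c, y ≥ 0.

Minimize: z = 63y1 + 47y2 + 32y3 + 25y4

Subject to:
  5y1 + 3y2 + 2y3 + y4 ≥ 4
  4y1 + 5y2 + 3y3 + 4y4 ≥ 9
  y1, y2, y3, y4 ≥ 0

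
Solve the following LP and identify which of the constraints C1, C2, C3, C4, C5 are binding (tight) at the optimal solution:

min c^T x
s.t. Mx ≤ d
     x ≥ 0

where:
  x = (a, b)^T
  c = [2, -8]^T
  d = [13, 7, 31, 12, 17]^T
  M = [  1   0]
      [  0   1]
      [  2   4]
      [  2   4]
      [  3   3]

At a = 0, b = 3, compute slack b - a·x for each constraint:
  C1: 13 − 0 = 13  (slack)
  C2: 7 − 3 = 4  (slack)
  C3: 31 − 12 = 19  (slack)
  C4: 12 − 12 = 0  (binding)
  C5: 17 − 9 = 8  (slack)

Optimal: a = 0, b = 3
Binding: C4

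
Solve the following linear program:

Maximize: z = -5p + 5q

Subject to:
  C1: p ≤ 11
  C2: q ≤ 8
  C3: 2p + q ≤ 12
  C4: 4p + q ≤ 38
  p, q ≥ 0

Evaluate the objective at each vertex of the feasible region:
  z(0, 0) = 0
  z(6, 0) = -30
  z(2, 8) = 30
  z(0, 8) = 40  ←
The maximum is at p = 0, q = 8.

p = 0, q = 8, z = 40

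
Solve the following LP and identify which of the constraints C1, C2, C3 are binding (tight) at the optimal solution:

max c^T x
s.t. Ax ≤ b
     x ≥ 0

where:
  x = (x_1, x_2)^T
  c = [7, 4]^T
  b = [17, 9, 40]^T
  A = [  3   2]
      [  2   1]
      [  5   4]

At x_1 = 1, x_2 = 7, compute slack b - a·x for each constraint:
  C1: 17 − 17 = 0  (binding)
  C2: 9 − 9 = 0  (binding)
  C3: 40 − 33 = 7  (slack)

Optimal: x_1 = 1, x_2 = 7
Binding: C1, C2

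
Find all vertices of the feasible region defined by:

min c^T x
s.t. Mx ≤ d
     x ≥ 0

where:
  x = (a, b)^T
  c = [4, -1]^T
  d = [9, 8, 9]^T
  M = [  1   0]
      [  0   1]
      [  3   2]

(0, 0), (3, 0), (0, 4.5)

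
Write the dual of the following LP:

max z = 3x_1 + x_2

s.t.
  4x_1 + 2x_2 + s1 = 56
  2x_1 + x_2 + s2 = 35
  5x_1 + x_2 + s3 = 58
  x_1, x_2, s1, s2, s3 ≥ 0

Primal max cᵀx s.t. Ax ≤ b, x ≥ 0  →  Dual min bᵀy s.t. Aᵀy ≥ c, y ≥ 0.

Minimize: z = 56y1 + 35y2 + 58y3

Subject to:
  4y1 + 2y2 + 5y3 ≥ 3
  2y1 + y2 + y3 ≥ 1
  y1, y2, y3 ≥ 0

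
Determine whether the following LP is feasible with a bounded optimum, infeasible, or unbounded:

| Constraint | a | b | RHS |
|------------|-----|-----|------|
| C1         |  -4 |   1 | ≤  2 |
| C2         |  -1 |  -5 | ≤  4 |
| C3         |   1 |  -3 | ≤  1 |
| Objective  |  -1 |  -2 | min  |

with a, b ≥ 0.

Unbounded (objective can decrease without bound)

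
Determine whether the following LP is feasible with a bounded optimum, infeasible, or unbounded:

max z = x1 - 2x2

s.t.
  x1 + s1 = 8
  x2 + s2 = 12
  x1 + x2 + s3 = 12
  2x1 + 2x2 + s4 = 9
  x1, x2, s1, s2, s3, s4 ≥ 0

Feasible with a bounded optimal solution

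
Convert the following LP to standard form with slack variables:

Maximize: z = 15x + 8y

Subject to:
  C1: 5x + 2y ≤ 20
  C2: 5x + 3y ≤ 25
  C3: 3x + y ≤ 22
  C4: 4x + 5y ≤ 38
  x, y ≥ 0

max z = 15x + 8y

s.t.
  5x + 2y + s1 = 20
  5x + 3y + s2 = 25
  3x + y + s3 = 22
  4x + 5y + s4 = 38
  x, y, s1, s2, s3, s4 ≥ 0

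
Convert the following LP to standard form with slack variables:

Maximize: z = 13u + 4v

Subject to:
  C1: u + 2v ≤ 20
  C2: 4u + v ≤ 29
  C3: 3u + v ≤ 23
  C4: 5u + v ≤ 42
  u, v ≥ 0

max z = 13u + 4v

s.t.
  u + 2v + s1 = 20
  4u + v + s2 = 29
  3u + v + s3 = 23
  5u + v + s4 = 42
  u, v, s1, s2, s3, s4 ≥ 0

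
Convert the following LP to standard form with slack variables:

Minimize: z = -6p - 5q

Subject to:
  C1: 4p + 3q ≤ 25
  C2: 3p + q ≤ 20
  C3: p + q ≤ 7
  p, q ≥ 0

min z = -6p - 5q

s.t.
  4p + 3q + s1 = 25
  3p + q + s2 = 20
  p + q + s3 = 7
  p, q, s1, s2, s3 ≥ 0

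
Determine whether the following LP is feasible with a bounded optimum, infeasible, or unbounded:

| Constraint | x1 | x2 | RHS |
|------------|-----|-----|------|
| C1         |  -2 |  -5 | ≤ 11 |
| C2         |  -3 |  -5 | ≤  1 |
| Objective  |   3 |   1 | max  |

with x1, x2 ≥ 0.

Unbounded (objective can increase without bound)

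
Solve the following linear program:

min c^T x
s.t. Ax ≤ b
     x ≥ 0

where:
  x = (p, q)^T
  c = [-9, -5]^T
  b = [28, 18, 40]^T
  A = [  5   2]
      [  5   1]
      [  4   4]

Evaluate the objective at each vertex of the feasible region:
  z(0, 0) = 0
  z(3.6, 0) = -32.4
  z(2, 8) = -58  ←
  z(0, 10) = -50
The minimum is at p = 2, q = 8.

p = 2, q = 8, z = -58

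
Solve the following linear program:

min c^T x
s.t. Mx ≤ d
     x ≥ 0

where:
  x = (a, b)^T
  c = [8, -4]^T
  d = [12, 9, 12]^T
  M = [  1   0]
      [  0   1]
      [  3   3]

Evaluate the objective at each vertex of the feasible region:
  z(0, 0) = 0
  z(4, 0) = 32
  z(0, 4) = -16  ←
The minimum is at a = 0, b = 4.

a = 0, b = 4, z = -16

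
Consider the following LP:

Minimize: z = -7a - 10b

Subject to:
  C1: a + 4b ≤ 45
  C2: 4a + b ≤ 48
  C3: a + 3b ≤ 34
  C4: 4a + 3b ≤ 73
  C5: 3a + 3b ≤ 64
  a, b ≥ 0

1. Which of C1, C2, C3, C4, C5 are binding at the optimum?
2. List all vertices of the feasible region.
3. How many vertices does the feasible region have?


1. C2, C3
2. (0, 0), (12, 0), (10, 8), (1, 11), (0, 11.25)
3. 5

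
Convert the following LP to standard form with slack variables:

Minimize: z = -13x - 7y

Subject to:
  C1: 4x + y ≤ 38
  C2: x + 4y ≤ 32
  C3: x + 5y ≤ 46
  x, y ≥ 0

min z = -13x - 7y

s.t.
  4x + y + s1 = 38
  x + 4y + s2 = 32
  x + 5y + s3 = 46
  x, y, s1, s2, s3 ≥ 0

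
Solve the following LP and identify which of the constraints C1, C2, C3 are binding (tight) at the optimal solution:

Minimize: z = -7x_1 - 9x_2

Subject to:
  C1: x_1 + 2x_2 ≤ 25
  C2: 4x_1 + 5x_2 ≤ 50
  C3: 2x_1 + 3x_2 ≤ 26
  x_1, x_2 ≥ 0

At x_1 = 10, x_2 = 2, compute slack b - a·x for each constraint:
  C1: 25 − 14 = 11  (slack)
  C2: 50 − 50 = 0  (binding)
  C3: 26 − 26 = 0  (binding)

Optimal: x_1 = 10, x_2 = 2
Binding: C2, C3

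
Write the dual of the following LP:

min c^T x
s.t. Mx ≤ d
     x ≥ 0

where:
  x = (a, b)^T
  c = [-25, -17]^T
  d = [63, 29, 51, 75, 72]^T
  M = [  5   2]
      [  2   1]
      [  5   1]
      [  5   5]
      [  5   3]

Primal min cᵀx s.t. Ax ≤ b, x ≥ 0  →  Dual max −bᵀy s.t. Aᵀy ≥ −c, y ≥ 0.

Maximize: z = -63y1 - 29y2 - 51y3 - 75y4 - 72y5

Subject to:
  5y1 + 2y2 + 5y3 + 5y4 + 5y5 ≥ 25
  2y1 + y2 + y3 + 5y4 + 3y5 ≥ 17
  y1, y2, y3, y4, y5 ≥ 0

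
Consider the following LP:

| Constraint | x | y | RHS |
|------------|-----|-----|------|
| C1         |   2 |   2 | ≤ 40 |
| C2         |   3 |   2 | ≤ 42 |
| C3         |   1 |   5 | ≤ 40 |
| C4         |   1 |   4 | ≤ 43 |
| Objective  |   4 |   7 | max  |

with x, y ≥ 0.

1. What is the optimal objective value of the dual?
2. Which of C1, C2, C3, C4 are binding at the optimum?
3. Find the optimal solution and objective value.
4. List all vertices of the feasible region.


1. 82
2. C2, C3
3. x = 10, y = 6, z = 82
4. (0, 0), (14, 0), (10, 6), (0, 8)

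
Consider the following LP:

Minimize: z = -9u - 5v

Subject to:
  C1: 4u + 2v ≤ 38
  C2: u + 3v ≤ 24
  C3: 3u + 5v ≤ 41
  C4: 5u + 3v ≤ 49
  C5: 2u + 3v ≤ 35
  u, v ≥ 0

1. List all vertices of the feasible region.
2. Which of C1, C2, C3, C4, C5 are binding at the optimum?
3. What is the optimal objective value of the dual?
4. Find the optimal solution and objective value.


1. (0, 0), (9.5, 0), (8, 3), (7.625, 3.625), (0.75, 7.75), (0, 8)
2. C1, C4
3. -87
4. u = 8, v = 3, z = -87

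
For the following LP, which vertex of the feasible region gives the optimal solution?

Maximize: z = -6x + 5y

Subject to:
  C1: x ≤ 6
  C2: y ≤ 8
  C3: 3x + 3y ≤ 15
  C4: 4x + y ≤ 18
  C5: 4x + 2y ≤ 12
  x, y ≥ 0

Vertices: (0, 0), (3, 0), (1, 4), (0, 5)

Evaluate the objective at each vertex of the feasible region:
  z(0, 0) = 0
  z(3, 0) = -18
  z(1, 4) = 14
  z(0, 5) = 25  ←
The maximum is at x = 0, y = 5.

(0, 5)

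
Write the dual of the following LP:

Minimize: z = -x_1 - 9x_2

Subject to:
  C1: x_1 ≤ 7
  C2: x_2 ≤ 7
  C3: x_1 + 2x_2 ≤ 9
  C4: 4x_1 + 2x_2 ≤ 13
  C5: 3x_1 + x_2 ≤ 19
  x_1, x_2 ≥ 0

Primal min cᵀx s.t. Ax ≤ b, x ≥ 0  →  Dual max −bᵀy s.t. Aᵀy ≥ −c, y ≥ 0.

Maximize: z = -7y1 - 7y2 - 9y3 - 13y4 - 19y5

Subject to:
  y1 + y3 + 4y4 + 3y5 ≥ 1
  y2 + 2y3 + 2y4 + y5 ≥ 9
  y1, y2, y3, y4, y5 ≥ 0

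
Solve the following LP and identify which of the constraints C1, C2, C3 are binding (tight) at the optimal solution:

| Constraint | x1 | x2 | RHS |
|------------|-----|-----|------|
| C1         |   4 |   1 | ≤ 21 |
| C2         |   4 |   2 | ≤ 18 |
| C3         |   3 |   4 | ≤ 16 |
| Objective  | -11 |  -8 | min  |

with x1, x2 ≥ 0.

At x1 = 4, x2 = 1, compute slack b - a·x for each constraint:
  C1: 21 − 17 = 4  (slack)
  C2: 18 − 18 = 0  (binding)
  C3: 16 − 16 = 0  (binding)

Optimal: x1 = 4, x2 = 1
Binding: C2, C3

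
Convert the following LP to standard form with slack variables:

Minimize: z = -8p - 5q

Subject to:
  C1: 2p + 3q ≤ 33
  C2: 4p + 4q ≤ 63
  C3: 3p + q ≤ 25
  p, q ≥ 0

min z = -8p - 5q

s.t.
  2p + 3q + s1 = 33
  4p + 4q + s2 = 63
  3p + q + s3 = 25
  p, q, s1, s2, s3 ≥ 0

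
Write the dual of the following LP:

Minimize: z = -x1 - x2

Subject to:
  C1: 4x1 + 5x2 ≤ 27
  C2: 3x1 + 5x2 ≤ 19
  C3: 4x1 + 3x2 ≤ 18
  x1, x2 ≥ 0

Primal min cᵀx s.t. Ax ≤ b, x ≥ 0  →  Dual max −bᵀy s.t. Aᵀy ≥ −c, y ≥ 0.

Maximize: z = -27y1 - 19y2 - 18y3

Subject to:
  4y1 + 3y2 + 4y3 ≥ 1
  5y1 + 5y2 + 3y3 ≥ 1
  y1, y2, y3 ≥ 0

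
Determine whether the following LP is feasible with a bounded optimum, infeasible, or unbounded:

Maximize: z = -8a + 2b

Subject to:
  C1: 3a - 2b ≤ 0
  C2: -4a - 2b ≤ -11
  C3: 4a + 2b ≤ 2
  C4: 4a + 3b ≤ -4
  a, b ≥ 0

Infeasible (no feasible solution exists)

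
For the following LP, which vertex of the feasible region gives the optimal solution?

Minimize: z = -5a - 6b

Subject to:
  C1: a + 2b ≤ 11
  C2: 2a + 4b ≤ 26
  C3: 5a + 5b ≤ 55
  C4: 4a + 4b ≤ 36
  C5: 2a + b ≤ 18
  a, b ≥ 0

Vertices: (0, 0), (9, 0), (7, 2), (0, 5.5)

Evaluate the objective at each vertex of the feasible region:
  z(0, 0) = 0
  z(9, 0) = -45
  z(7, 2) = -47  ←
  z(0, 5.5) = -33
The minimum is at a = 7, b = 2.

(7, 2)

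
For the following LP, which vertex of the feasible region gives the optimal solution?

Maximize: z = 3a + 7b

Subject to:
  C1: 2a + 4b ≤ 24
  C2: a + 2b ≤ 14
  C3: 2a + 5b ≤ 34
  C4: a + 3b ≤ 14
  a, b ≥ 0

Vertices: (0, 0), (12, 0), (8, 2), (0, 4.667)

Evaluate the objective at each vertex of the feasible region:
  z(0, 0) = 0
  z(12, 0) = 36
  z(8, 2) = 38  ←
  z(0, 4.667) = 32.67
The maximum is at a = 8, b = 2.

(8, 2)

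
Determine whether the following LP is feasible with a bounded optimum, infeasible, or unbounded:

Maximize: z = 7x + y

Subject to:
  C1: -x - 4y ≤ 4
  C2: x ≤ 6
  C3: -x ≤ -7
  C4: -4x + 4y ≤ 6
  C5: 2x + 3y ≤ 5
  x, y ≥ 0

Infeasible (no feasible solution exists)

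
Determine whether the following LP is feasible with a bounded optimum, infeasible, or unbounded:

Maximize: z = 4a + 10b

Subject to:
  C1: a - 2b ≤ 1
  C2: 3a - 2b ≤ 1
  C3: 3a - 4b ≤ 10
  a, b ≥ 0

Unbounded (objective can increase without bound)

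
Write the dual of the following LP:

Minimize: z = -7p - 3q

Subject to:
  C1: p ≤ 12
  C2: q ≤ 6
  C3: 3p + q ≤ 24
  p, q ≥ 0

Primal min cᵀx s.t. Ax ≤ b, x ≥ 0  →  Dual max −bᵀy s.t. Aᵀy ≥ −c, y ≥ 0.

Maximize: z = -12y1 - 6y2 - 24y3

Subject to:
  y1 + 3y3 ≥ 7
  y2 + y3 ≥ 3
  y1, y2, y3 ≥ 0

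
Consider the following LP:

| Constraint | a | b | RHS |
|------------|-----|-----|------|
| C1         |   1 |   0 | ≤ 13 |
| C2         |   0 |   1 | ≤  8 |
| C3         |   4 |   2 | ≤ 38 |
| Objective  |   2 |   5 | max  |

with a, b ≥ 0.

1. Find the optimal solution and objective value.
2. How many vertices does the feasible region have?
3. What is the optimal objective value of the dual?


1. a = 5.5, b = 8, z = 51
2. 4
3. 51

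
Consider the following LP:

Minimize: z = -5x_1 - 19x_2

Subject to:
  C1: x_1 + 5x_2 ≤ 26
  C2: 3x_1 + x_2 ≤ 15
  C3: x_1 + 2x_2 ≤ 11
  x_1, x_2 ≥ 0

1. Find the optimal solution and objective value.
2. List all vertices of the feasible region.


1. x_1 = 1, x_2 = 5, z = -100
2. (0, 0), (5, 0), (3.8, 3.6), (1, 5), (0, 5.2)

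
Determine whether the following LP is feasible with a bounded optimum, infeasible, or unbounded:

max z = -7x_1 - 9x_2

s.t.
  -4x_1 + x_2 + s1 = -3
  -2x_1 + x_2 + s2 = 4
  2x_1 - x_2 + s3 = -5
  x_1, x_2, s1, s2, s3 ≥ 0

Infeasible (no feasible solution exists)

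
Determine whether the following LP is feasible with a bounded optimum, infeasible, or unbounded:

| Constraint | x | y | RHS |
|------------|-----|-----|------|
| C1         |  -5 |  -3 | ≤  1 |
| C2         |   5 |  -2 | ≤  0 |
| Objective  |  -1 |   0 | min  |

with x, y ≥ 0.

Unbounded (objective can decrease without bound)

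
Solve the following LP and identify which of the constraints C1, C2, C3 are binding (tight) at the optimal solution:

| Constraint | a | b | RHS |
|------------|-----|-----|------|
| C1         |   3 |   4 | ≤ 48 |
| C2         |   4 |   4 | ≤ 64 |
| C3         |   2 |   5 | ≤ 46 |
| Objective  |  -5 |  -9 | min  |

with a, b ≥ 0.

At a = 8, b = 6, compute slack b - a·x for each constraint:
  C1: 48 − 48 = 0  (binding)
  C2: 64 − 56 = 8  (slack)
  C3: 46 − 46 = 0  (binding)

Optimal: a = 8, b = 6
Binding: C1, C3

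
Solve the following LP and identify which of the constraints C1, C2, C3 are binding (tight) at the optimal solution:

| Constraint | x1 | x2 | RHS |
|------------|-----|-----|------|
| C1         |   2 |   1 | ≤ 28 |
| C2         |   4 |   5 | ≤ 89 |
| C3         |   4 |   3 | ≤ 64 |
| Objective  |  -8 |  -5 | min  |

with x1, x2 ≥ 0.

At x1 = 10, x2 = 8, compute slack b - a·x for each constraint:
  C1: 28 − 28 = 0  (binding)
  C2: 89 − 80 = 9  (slack)
  C3: 64 − 64 = 0  (binding)

Optimal: x1 = 10, x2 = 8
Binding: C1, C3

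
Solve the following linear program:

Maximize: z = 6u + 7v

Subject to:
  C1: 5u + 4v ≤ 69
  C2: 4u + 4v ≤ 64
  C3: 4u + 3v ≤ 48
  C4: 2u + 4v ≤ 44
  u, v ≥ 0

Evaluate the objective at each vertex of the feasible region:
  z(0, 0) = 0
  z(12, 0) = 72
  z(6, 8) = 92  ←
  z(0, 11) = 77
The maximum is at u = 6, v = 8.

u = 6, v = 8, z = 92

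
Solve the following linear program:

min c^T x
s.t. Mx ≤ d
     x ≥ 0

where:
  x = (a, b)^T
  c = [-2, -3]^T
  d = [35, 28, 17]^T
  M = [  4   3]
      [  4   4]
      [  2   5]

Evaluate the objective at each vertex of the feasible region:
  z(0, 0) = 0
  z(7, 0) = -14
  z(6, 1) = -15  ←
  z(0, 3.4) = -10.2
The minimum is at a = 6, b = 1.

a = 6, b = 1, z = -15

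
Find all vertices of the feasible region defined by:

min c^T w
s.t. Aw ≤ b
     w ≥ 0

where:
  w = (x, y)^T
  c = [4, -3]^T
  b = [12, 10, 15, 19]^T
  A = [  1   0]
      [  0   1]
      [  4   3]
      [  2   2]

(0, 0), (3.75, 0), (0, 5)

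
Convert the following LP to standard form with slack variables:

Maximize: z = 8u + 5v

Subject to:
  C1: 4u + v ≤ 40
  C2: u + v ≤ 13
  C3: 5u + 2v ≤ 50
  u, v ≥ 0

max z = 8u + 5v

s.t.
  4u + v + s1 = 40
  u + v + s2 = 13
  5u + 2v + s3 = 50
  u, v, s1, s2, s3 ≥ 0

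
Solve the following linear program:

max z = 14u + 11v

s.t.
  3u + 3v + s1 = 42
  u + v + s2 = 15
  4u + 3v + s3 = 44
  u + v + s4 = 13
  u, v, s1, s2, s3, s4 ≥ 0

Evaluate the objective at each vertex of the feasible region:
  z(0, 0) = 0
  z(11, 0) = 154
  z(5, 8) = 158  ←
  z(0, 13) = 143
The maximum is at u = 5, v = 8.

u = 5, v = 8, z = 158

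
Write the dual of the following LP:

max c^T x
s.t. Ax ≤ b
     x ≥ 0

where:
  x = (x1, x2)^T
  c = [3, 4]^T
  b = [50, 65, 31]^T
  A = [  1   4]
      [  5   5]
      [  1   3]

Primal max cᵀx s.t. Ax ≤ b, x ≥ 0  →  Dual min bᵀy s.t. Aᵀy ≥ c, y ≥ 0.

Minimize: z = 50y1 + 65y2 + 31y3

Subject to:
  y1 + 5y2 + y3 ≥ 3
  4y1 + 5y2 + 3y3 ≥ 4
  y1, y2, y3 ≥ 0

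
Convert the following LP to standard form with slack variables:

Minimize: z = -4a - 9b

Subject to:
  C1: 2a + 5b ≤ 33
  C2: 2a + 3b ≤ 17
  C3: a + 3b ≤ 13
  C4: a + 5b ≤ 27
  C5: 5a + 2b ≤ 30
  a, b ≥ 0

min z = -4a - 9b

s.t.
  2a + 5b + s1 = 33
  2a + 3b + s2 = 17
  a + 3b + s3 = 13
  a + 5b + s4 = 27
  5a + 2b + s5 = 30
  a, b, s1, s2, s3, s4, s5 ≥ 0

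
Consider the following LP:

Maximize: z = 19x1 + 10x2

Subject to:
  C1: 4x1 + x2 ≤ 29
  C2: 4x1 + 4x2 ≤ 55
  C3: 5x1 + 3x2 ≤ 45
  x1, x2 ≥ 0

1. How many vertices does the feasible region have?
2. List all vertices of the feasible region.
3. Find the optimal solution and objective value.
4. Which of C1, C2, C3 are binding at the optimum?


1. 5
2. (0, 0), (7.25, 0), (6, 5), (1.875, 11.88), (0, 13.75)
3. x1 = 6, x2 = 5, z = 164
4. C1, C3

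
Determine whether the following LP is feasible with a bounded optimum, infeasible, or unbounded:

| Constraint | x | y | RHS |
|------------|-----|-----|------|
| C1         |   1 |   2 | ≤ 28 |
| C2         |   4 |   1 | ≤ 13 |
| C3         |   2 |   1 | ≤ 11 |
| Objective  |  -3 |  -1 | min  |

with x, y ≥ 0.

Feasible with a bounded optimal solution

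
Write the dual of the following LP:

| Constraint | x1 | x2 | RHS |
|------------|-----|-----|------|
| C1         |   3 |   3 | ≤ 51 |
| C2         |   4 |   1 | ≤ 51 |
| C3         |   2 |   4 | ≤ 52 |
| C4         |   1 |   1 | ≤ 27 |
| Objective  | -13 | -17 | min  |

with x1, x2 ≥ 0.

Primal min cᵀx s.t. Ax ≤ b, x ≥ 0  →  Dual max −bᵀy s.t. Aᵀy ≥ −c, y ≥ 0.

Maximize: z = -51y1 - 51y2 - 52y3 - 27y4

Subject to:
  3y1 + 4y2 + 2y3 + y4 ≥ 13
  3y1 + y2 + 4y3 + y4 ≥ 17
  y1, y2, y3, y4 ≥ 0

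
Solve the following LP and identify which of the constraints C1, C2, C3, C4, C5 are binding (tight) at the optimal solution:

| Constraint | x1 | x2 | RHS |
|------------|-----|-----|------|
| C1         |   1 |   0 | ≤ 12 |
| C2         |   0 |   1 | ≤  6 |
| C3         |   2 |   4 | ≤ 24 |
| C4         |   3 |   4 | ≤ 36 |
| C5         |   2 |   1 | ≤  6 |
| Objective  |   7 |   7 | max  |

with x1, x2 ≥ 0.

At x1 = 0, x2 = 6, compute slack b - a·x for each constraint:
  C1: 12 − 0 = 12  (slack)
  C2: 6 − 6 = 0  (binding)
  C3: 24 − 24 = 0  (binding)
  C4: 36 − 24 = 12  (slack)
  C5: 6 − 6 = 0  (binding)

Optimal: x1 = 0, x2 = 6
Binding: C2, C3, C5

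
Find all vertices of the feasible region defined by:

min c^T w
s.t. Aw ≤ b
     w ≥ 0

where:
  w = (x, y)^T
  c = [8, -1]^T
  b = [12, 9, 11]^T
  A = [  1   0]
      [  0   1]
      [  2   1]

(0, 0), (5.5, 0), (1, 9), (0, 9)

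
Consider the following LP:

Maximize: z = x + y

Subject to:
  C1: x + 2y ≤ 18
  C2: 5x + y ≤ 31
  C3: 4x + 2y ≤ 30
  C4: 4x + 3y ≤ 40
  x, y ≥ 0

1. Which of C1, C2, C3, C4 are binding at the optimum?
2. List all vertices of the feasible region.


1. C1, C3
2. (0, 0), (6.2, 0), (5.333, 4.333), (4, 7), (0, 9)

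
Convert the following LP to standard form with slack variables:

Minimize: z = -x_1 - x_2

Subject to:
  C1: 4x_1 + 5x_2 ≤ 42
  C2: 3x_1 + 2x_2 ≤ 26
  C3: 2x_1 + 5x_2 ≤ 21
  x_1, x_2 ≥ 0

min z = -x_1 - x_2

s.t.
  4x_1 + 5x_2 + s1 = 42
  3x_1 + 2x_2 + s2 = 26
  2x_1 + 5x_2 + s3 = 21
  x_1, x_2, s1, s2, s3 ≥ 0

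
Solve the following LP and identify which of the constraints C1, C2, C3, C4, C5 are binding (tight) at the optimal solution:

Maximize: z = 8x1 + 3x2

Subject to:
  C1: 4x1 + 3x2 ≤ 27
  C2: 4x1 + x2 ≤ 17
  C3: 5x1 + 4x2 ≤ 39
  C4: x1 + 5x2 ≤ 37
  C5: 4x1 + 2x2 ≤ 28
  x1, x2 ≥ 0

At x1 = 3, x2 = 5, compute slack b - a·x for each constraint:
  C1: 27 − 27 = 0  (binding)
  C2: 17 − 17 = 0  (binding)
  C3: 39 − 35 = 4  (slack)
  C4: 37 − 28 = 9  (slack)
  C5: 28 − 22 = 6  (slack)

Optimal: x1 = 3, x2 = 5
Binding: C1, C2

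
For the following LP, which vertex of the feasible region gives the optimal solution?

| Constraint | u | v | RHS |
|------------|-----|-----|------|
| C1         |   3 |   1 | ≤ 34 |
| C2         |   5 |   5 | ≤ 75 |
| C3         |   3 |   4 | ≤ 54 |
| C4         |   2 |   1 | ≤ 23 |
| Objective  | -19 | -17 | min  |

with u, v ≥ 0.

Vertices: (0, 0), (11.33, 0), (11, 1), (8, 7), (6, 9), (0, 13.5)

Evaluate the objective at each vertex of the feasible region:
  z(0, 0) = 0
  z(11.33, 0) = -215.3
  z(11, 1) = -226
  z(8, 7) = -271  ←
  z(6, 9) = -267
  z(0, 13.5) = -229.5
The minimum is at u = 8, v = 7.

(8, 7)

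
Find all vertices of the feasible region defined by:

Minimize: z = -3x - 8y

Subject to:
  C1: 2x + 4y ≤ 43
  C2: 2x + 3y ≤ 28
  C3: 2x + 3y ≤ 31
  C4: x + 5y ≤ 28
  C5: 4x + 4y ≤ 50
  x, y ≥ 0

(0, 0), (12.5, 0), (9.5, 3), (8, 4), (0, 5.6)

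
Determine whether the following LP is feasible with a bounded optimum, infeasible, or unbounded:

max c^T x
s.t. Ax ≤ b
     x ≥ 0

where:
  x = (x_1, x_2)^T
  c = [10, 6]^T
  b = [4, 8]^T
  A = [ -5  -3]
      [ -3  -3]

Unbounded (objective can increase without bound)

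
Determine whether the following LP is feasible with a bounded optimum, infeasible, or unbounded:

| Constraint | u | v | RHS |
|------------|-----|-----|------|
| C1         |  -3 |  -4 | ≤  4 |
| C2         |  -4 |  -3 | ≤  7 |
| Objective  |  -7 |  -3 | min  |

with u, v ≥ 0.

Unbounded (objective can decrease without bound)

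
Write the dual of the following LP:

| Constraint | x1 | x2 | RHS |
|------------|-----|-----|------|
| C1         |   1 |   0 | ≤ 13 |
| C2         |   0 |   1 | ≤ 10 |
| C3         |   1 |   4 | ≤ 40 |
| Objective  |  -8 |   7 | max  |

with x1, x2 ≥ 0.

Primal max cᵀx s.t. Ax ≤ b, x ≥ 0  →  Dual min bᵀy s.t. Aᵀy ≥ c, y ≥ 0.

Minimize: z = 13y1 + 10y2 + 40y3

Subject to:
  y1 + y3 ≥ -8
  y2 + 4y3 ≥ 7
  y1, y2, y3 ≥ 0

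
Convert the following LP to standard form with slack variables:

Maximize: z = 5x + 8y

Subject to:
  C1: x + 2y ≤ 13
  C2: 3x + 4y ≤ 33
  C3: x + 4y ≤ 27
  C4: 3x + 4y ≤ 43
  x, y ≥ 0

max z = 5x + 8y

s.t.
  x + 2y + s1 = 13
  3x + 4y + s2 = 33
  x + 4y + s3 = 27
  3x + 4y + s4 = 43
  x, y, s1, s2, s3, s4 ≥ 0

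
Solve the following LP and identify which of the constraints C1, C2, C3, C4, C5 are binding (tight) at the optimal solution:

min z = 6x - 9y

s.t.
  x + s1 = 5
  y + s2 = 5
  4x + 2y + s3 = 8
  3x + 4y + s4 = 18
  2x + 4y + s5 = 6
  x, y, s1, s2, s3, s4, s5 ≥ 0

At x = 0, y = 1.5, compute slack b - a·x for each constraint:
  C1: 5 − 0 = 5  (slack)
  C2: 5 − 1.5 = 3.5  (slack)
  C3: 8 − 3 = 5  (slack)
  C4: 18 − 6 = 12  (slack)
  C5: 6 − 6 = 0  (binding)

Optimal: x = 0, y = 1.5
Binding: C5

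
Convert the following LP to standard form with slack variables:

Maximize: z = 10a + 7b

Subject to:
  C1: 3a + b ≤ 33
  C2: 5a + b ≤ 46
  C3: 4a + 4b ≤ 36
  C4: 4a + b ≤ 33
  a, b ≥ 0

max z = 10a + 7b

s.t.
  3a + b + s1 = 33
  5a + b + s2 = 46
  4a + 4b + s3 = 36
  4a + b + s4 = 33
  a, b, s1, s2, s3, s4 ≥ 0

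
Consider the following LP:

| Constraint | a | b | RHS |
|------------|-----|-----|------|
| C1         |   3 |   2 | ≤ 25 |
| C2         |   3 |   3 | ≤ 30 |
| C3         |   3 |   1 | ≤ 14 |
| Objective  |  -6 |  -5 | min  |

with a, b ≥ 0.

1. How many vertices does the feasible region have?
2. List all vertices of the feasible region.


1. 4
2. (0, 0), (4.667, 0), (2, 8), (0, 10)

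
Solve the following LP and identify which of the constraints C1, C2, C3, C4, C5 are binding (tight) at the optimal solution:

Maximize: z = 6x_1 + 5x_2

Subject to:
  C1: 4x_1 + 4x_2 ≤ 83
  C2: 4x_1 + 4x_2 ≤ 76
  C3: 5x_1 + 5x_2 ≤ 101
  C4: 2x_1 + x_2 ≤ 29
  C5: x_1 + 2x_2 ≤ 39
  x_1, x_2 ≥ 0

At x_1 = 10, x_2 = 9, compute slack b - a·x for each constraint:
  C1: 83 − 76 = 7  (slack)
  C2: 76 − 76 = 0  (binding)
  C3: 101 − 95 = 6  (slack)
  C4: 29 − 29 = 0  (binding)
  C5: 39 − 28 = 11  (slack)

Optimal: x_1 = 10, x_2 = 9
Binding: C2, C4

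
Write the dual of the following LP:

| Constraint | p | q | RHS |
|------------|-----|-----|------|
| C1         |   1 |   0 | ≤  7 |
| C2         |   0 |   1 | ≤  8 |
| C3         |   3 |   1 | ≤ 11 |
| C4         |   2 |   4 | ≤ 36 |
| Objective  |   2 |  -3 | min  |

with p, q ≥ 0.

Primal min cᵀx s.t. Ax ≤ b, x ≥ 0  →  Dual max −bᵀy s.t. Aᵀy ≥ −c, y ≥ 0.

Maximize: z = -7y1 - 8y2 - 11y3 - 36y4

Subject to:
  y1 + 3y3 + 2y4 ≥ -2
  y2 + y3 + 4y4 ≥ 3
  y1, y2, y3, y4 ≥ 0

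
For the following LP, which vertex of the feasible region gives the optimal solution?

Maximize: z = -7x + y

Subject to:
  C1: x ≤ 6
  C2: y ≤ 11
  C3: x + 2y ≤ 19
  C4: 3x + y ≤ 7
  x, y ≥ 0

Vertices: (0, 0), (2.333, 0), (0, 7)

Evaluate the objective at each vertex of the feasible region:
  z(0, 0) = 0
  z(2.333, 0) = -16.33
  z(0, 7) = 7  ←
The maximum is at x = 0, y = 7.

(0, 7)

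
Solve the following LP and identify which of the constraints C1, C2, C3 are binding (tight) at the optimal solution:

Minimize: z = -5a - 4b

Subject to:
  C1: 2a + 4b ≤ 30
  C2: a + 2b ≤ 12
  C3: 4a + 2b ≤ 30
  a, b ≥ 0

At a = 6, b = 3, compute slack b - a·x for each constraint:
  C1: 30 − 24 = 6  (slack)
  C2: 12 − 12 = 0  (binding)
  C3: 30 − 30 = 0  (binding)

Optimal: a = 6, b = 3
Binding: C2, C3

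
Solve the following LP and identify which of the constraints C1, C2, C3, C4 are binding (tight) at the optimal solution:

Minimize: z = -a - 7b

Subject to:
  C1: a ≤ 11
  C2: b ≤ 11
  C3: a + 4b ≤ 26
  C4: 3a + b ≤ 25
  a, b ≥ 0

At a = 0, b = 6.5, compute slack b - a·x for each constraint:
  C1: 11 − 0 = 11  (slack)
  C2: 11 − 6.5 = 4.5  (slack)
  C3: 26 − 26 = 0  (binding)
  C4: 25 − 6.5 = 18.5  (slack)

Optimal: a = 0, b = 6.5
Binding: C3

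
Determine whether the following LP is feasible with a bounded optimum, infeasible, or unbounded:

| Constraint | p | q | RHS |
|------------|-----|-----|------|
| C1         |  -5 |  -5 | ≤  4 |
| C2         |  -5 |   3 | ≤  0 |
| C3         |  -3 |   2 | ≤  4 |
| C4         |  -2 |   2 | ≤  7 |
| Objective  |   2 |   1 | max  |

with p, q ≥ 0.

Unbounded (objective can increase without bound)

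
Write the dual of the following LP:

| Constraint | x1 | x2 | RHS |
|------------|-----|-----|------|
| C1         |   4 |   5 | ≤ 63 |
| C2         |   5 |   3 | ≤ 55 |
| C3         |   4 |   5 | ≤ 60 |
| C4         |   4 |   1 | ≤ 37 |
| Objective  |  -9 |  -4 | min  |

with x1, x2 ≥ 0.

Primal min cᵀx s.t. Ax ≤ b, x ≥ 0  →  Dual max −bᵀy s.t. Aᵀy ≥ −c, y ≥ 0.

Maximize: z = -63y1 - 55y2 - 60y3 - 37y4

Subject to:
  4y1 + 5y2 + 4y3 + 4y4 ≥ 9
  5y1 + 3y2 + 5y3 + y4 ≥ 4
  y1, y2, y3, y4 ≥ 0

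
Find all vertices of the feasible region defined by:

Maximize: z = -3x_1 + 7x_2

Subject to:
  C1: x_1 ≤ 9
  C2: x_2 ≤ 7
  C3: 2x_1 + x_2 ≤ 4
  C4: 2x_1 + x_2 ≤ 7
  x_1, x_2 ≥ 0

(0, 0), (2, 0), (0, 4)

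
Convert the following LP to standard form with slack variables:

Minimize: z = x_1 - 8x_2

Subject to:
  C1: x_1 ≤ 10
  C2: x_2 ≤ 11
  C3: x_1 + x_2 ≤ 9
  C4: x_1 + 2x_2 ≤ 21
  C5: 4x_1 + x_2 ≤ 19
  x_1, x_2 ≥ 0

min z = x_1 - 8x_2

s.t.
  x_1 + s1 = 10
  x_2 + s2 = 11
  x_1 + x_2 + s3 = 9
  x_1 + 2x_2 + s4 = 21
  4x_1 + x_2 + s5 = 19
  x_1, x_2, s1, s2, s3, s4, s5 ≥ 0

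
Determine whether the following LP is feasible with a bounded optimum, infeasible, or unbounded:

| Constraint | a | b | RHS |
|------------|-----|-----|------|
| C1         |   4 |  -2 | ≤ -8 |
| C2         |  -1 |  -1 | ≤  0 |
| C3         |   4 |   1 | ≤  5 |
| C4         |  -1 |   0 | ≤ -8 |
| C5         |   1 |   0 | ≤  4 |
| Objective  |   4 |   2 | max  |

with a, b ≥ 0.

Infeasible (no feasible solution exists)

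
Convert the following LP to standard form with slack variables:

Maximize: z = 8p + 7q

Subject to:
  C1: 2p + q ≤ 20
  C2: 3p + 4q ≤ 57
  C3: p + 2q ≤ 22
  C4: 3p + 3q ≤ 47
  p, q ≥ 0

max z = 8p + 7q

s.t.
  2p + q + s1 = 20
  3p + 4q + s2 = 57
  p + 2q + s3 = 22
  3p + 3q + s4 = 47
  p, q, s1, s2, s3, s4 ≥ 0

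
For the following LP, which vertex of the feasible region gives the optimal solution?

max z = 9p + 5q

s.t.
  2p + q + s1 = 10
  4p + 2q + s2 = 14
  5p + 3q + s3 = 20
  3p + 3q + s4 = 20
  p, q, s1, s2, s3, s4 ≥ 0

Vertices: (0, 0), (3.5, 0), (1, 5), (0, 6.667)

Evaluate the objective at each vertex of the feasible region:
  z(0, 0) = 0
  z(3.5, 0) = 31.5
  z(1, 5) = 34  ←
  z(0, 6.667) = 33.33
The maximum is at p = 1, q = 5.

(1, 5)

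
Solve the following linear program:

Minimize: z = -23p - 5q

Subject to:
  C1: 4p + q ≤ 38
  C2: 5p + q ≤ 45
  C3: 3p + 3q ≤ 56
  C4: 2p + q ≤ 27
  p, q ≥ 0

Evaluate the objective at each vertex of the feasible region:
  z(0, 0) = 0
  z(9, 0) = -207
  z(7, 10) = -211  ←
  z(6.444, 12.22) = -209.3
  z(0, 18.67) = -93.33
The minimum is at p = 7, q = 10.

p = 7, q = 10, z = -211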